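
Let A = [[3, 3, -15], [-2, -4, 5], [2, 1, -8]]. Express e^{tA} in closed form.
e^{tA} = [[(6*t + 1)*e^{-3*t}, 3*t*e^{-3*t}, -15*t*e^{-3*t}], [-2*t*e^{-3*t}, (1 - t)*e^{-3*t}, 5*t*e^{-3*t}], [2*t*e^{-3*t}, t*e^{-3*t}, (1 - 5*t)*e^{-3*t}]]

A has Jordan form J = [[-3, 1, 0], [0, -3, 0], [0, 0, -3]] with A = PJP^{-1}, so e^{tA} = P e^{tJ} P^{-1}.

For a Jordan block J_k(λ), e^{tJ_k(λ)} = e^{λt} · (I + tN + t^2 N^2/2! + ... + t^{k-1} N^{k-1}/(k-1)!) where N is the nilpotent superdiagonal part.

Assembling the blocks and conjugating back gives the entries of e^{tA} as shown above.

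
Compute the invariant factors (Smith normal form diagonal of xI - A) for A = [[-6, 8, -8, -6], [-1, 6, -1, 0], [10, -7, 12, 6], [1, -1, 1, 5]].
The Jordan structure of A has elementary divisors (x - 2), (x - 5)^2, (x - 5). Arranging the block sizes at each eigenvalue in decreasing order and taking row products gives the invariant factors.

Invariant factors (smallest first, each dividing the next): x - 5, (x - 5)^2(x - 2).

Check: the last factor (x - 5)^2(x - 2) is the minimal polynomial, and the product (x - 5)^3(x - 2) is the characteristic polynomial.

x - 5, (x - 5)^2(x - 2)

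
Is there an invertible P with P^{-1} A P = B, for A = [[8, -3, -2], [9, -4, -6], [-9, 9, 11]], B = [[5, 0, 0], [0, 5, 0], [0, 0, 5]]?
Both have characteristic polynomial (x - 5)^3, but the minimal polynomial of A is (x - 5)^2 while the minimal polynomial of B is x - 5. The minimal polynomial is a similarity invariant, so A and B are not similar.

No.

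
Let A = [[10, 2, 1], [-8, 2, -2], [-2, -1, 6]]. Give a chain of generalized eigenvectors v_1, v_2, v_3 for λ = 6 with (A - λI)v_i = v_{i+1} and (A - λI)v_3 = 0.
v_1 = [[-1, 1, 2]]^T, v_2 = [[0, 0, 1]]^T, v_3 = [[1, -2, 0]]^T

We seek v_1 ∈ ker((A - 6I)^3) \ ker((A - 6I)^2), then set v_{i+1} = (A - 6I) v_i.

One such chain is v_1 = [[-1, 1, 2]]^T, v_2 = [[0, 0, 1]]^T, v_3 = [[1, -2, 0]]^T. Check: (A - 6I) v_3 = [[0, 0, 0]]^T = 0.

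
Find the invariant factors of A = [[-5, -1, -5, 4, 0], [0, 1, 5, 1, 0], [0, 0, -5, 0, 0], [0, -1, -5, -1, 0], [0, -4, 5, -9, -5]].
x + 5, x + 5, x^2(x + 5)

The Jordan structure of A has elementary divisors (x + 5), (x + 5), (x + 5), x^2. Arranging the block sizes at each eigenvalue in decreasing order and taking row products gives the invariant factors.

Invariant factors (smallest first, each dividing the next): x + 5, x + 5, x^2(x + 5).

Check: the last factor x^2(x + 5) is the minimal polynomial, and the product x^2(x + 5)^3 is the characteristic polynomial.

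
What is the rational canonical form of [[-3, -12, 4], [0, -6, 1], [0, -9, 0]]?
The invariant factors of A (the non-unit diagonal entries of the Smith normal form of xI - A over ℚ[x]) are x + 3, (x + 3)^2, each dividing the next. The characteristic polynomial is their product, (x + 3)^3.

The rational canonical form is the block-diagonal matrix of companion matrices C(f_i):
R = [[-3, 0, 0], [0, 0, -9], [0, 1, -6]].

R = [[-3, 0, 0], [0, 0, -9], [0, 1, -6]]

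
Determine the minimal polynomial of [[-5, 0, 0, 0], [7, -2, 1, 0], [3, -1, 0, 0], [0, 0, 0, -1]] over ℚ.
m_A(x) = (x + 1)^2(x + 5)

The characteristic polynomial factors as (x + 1)^3(x + 5). The minimal polynomial is ∏(x - λ)^{k_λ} where k_λ is the size of the largest Jordan block at λ.

For λ = -5: rank(A + 5I) = 3, and the largest Jordan block has size 1 (the smallest k with rank((A + 5I)^k) = rank((A + 5I)^(k+1))).
For λ = -1: rank(A + I) = 2, and the largest Jordan block has size 2 (the smallest k with rank((A + I)^k) = rank((A + I)^(k+1))).

So m_A(x) = (x + 1)^2(x + 5).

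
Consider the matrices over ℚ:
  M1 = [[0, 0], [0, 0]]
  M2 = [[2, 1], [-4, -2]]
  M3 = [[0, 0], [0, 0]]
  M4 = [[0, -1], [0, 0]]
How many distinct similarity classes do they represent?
2 classes: {M1, M3}, {M2, M4}

Characteristic polynomials: χ_{M1} = x^2, χ_{M2} = x^2, χ_{M3} = x^2, χ_{M4} = x^2.

{M1, M3}: invariant factors x, x.

{M2, M4}: invariant factors x^2.

Matrices are similar if and only if their invariant-factor lists agree; the partition into similarity classes is {M1, M3}, {M2, M4}.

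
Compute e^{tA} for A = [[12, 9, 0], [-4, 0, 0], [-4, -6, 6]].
A has Jordan form J = [[6, 1, 0], [0, 6, 0], [0, 0, 6]] with A = PJP^{-1}, so e^{tA} = P e^{tJ} P^{-1}.

For a Jordan block J_k(λ), e^{tJ_k(λ)} = e^{λt} · (I + tN + t^2 N^2/2! + ... + t^{k-1} N^{k-1}/(k-1)!) where N is the nilpotent superdiagonal part.

Assembling the blocks and conjugating back gives the entries of e^{tA} as shown above.

e^{tA} = [[(6*t + 1)*e^{6*t}, 9*t*e^{6*t}, 0], [-4*t*e^{6*t}, (1 - 6*t)*e^{6*t}, 0], [-4*t*e^{6*t}, -6*t*e^{6*t}, e^{6*t}]]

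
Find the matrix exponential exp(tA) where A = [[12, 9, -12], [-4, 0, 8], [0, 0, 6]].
A has Jordan form J = [[6, 1, 0], [0, 6, 0], [0, 0, 6]] with A = PJP^{-1}, so e^{tA} = P e^{tJ} P^{-1}.

For a Jordan block J_k(λ), e^{tJ_k(λ)} = e^{λt} · (I + tN + t^2 N^2/2! + ... + t^{k-1} N^{k-1}/(k-1)!) where N is the nilpotent superdiagonal part.

Assembling the blocks and conjugating back gives the entries of e^{tA} as shown above.

e^{tA} = [[(6*t + 1)*e^{6*t}, 9*t*e^{6*t}, -12*t*e^{6*t}], [-4*t*e^{6*t}, (1 - 6*t)*e^{6*t}, 8*t*e^{6*t}], [0, 0, e^{6*t}]]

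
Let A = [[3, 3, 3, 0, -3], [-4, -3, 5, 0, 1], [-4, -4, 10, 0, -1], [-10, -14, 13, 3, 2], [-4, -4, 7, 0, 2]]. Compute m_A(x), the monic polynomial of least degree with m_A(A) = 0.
m_A(x) = (x - 3)^3

The characteristic polynomial factors as (x - 3)^5. The minimal polynomial is ∏(x - λ)^{k_λ} where k_λ is the size of the largest Jordan block at λ.

For λ = 3: rank(A - 3I) = 3, and the largest Jordan block has size 3 (the smallest k with rank((A - 3I)^k) = rank((A - 3I)^(k+1))).

So m_A(x) = (x - 3)^3.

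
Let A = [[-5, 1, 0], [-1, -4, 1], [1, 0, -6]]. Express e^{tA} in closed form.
A has Jordan form J = [[-5, 1, 0], [0, -5, 1], [0, 0, -5]] with A = PJP^{-1}, so e^{tA} = P e^{tJ} P^{-1}.

For a Jordan block J_k(λ), e^{tJ_k(λ)} = e^{λt} · (I + tN + t^2 N^2/2! + ... + t^{k-1} N^{k-1}/(k-1)!) where N is the nilpotent superdiagonal part.

Assembling the blocks and conjugating back gives the entries of e^{tA} as shown above.

e^{tA} = [[(2 - t^2)*e^{-5*t}/2, t*(t + 2)*e^{-5*t}/2, t^2*e^{-5*t}/2], [-t*e^{-5*t}, (t + 1)*e^{-5*t}, t*e^{-5*t}], [t*(2 - t)*e^{-5*t}/2, t^2*e^{-5*t}/2, (t^2/2 - t + 1)*e^{-5*t}]]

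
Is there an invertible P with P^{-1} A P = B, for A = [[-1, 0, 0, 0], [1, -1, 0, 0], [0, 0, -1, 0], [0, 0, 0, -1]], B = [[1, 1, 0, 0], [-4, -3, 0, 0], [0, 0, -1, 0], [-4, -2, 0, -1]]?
Two matrices over a field are similar if and only if they have the same invariant factors.

Both A and B have characteristic polynomial (x + 1)^4 and minimal polynomial (x + 1)^2. Computing further, both have invariant factors x + 1, x + 1, (x + 1)^2. Hence A and B are similar.

Yes.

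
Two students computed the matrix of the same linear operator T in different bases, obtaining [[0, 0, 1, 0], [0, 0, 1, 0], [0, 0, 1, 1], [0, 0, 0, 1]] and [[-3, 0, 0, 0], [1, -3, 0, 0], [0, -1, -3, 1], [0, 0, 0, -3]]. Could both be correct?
No.

trace(A) = 2 but trace(B) = -12. The trace is a similarity invariant, so A and B are not similar.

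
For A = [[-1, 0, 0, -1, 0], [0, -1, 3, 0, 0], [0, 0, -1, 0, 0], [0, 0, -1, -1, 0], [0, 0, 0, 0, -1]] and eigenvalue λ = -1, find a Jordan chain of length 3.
v_1 = [[0, 1, 1, 0, 2]]^T, v_2 = [[0, 3, 0, -1, 0]]^T, v_3 = [[1, 0, 0, 0, 0]]^T

We seek v_1 ∈ ker((A + I)^3) \ ker((A + I)^2), then set v_{i+1} = (A + I) v_i.

One such chain is v_1 = [[0, 1, 1, 0, 2]]^T, v_2 = [[0, 3, 0, -1, 0]]^T, v_3 = [[1, 0, 0, 0, 0]]^T. Check: (A + I) v_3 = [[0, 0, 0, 0, 0]]^T = 0.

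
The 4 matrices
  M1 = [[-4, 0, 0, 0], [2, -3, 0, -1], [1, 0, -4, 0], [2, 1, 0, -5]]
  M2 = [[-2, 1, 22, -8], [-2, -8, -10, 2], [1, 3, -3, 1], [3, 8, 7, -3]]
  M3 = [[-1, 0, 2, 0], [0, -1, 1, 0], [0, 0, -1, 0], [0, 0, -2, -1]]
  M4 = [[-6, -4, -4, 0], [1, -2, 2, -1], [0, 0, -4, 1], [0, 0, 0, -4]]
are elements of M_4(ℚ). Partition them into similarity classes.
Characteristic polynomials: χ_{M1} = (x + 4)^4, χ_{M2} = (x + 4)^4, χ_{M3} = (x + 1)^4, χ_{M4} = (x + 4)^4.

{M1, M2, M4}: invariant factors (x + 4)^2, (x + 4)^2.

{M3}: invariant factors x + 1, x + 1, (x + 1)^2.

Matrices are similar if and only if their invariant-factor lists agree; the partition into similarity classes is {M1, M2, M4}, {M3}.

2 classes: {M1, M2, M4}, {M3}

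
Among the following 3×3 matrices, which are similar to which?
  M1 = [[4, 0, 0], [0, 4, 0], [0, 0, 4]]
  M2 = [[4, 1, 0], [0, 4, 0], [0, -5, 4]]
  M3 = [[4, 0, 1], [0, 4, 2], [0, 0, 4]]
Characteristic polynomials: χ_{M1} = (x - 4)^3, χ_{M2} = (x - 4)^3, χ_{M3} = (x - 4)^3.

{M1}: invariant factors x - 4, x - 4, x - 4.

{M2, M3}: invariant factors x - 4, (x - 4)^2.

Matrices are similar if and only if their invariant-factor lists agree; the partition into similarity classes is {M1}, {M2, M3}.

2 classes: {M1}, {M2, M3}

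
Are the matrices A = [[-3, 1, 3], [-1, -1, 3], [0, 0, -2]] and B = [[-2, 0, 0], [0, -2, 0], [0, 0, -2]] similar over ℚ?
No.

Both have characteristic polynomial (x + 2)^3, but the minimal polynomial of A is (x + 2)^2 while the minimal polynomial of B is x + 2. The minimal polynomial is a similarity invariant, so A and B are not similar.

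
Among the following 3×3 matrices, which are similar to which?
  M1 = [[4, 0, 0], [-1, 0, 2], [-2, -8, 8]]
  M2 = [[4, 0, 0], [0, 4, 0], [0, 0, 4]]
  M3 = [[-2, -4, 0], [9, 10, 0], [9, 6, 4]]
Characteristic polynomials: χ_{M1} = (x - 4)^3, χ_{M2} = (x - 4)^3, χ_{M3} = (x - 4)^3.

{M1, M3}: invariant factors x - 4, (x - 4)^2.

{M2}: invariant factors x - 4, x - 4, x - 4.

Matrices are similar if and only if their invariant-factor lists agree; the partition into similarity classes is {M1, M3}, {M2}.

2 classes: {M1, M3}, {M2}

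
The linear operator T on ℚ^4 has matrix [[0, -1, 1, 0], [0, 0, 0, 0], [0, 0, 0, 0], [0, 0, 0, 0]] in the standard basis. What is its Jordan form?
The characteristic polynomial is det(xI - A) = x^4, so the eigenvalues are 0 (algebraic multiplicity 4).

For λ = 0: rank(A) = 1, rank(A^2) = 0. The eigenspace has dimension 4 - 1 = 3, so there are 3 Jordan blocks; the rank sequence gives block sizes [2, 1, 1].

Assembling the blocks gives the Jordan form J above.

J = [[0, 1, 0, 0], [0, 0, 0, 0], [0, 0, 0, 0], [0, 0, 0, 0]]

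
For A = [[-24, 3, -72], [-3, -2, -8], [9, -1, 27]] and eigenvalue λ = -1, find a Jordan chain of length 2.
We seek v_1 ∈ ker((A + I)^2) \ ker(A + I), then set v_{i+1} = (A + I) v_i.

One such chain is v_1 = [[3, 0, -1]]^T, v_2 = [[3, -1, -1]]^T. Check: (A + I) v_2 = [[0, 0, 0]]^T = 0.

v_1 = [[3, 0, -1]]^T, v_2 = [[3, -1, -1]]^T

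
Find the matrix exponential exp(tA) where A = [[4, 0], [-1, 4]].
e^{tA} = [[e^{4*t}, 0], [-t*e^{4*t}, e^{4*t}]]

A has Jordan form J = [[4, 1], [0, 4]] with A = PJP^{-1}, so e^{tA} = P e^{tJ} P^{-1}.

For a Jordan block J_k(λ), e^{tJ_k(λ)} = e^{λt} · (I + tN + t^2 N^2/2! + ... + t^{k-1} N^{k-1}/(k-1)!) where N is the nilpotent superdiagonal part.

Assembling the blocks and conjugating back gives the entries of e^{tA} as shown above.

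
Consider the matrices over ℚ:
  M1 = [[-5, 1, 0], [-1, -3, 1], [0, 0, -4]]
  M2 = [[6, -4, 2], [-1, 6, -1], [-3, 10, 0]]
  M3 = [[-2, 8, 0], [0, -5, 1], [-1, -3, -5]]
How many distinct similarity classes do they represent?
2 classes: {M1, M3}, {M2}

Characteristic polynomials: χ_{M1} = (x + 4)^3, χ_{M2} = (x - 4)^3, χ_{M3} = (x + 4)^3.

{M1, M3}: invariant factors (x + 4)^3.

{M2}: invariant factors (x - 4)^3.

Matrices are similar if and only if their invariant-factor lists agree; the partition into similarity classes is {M1, M3}, {M2}.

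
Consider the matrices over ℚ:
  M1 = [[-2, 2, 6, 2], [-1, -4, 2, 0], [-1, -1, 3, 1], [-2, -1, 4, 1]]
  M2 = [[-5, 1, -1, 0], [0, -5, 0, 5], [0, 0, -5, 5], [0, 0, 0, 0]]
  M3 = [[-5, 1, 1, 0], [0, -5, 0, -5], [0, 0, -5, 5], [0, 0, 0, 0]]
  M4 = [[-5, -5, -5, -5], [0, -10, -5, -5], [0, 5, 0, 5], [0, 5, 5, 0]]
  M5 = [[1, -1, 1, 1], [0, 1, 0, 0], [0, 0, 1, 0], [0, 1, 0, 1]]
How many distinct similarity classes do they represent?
Characteristic polynomials: χ_{M1} = (x - 1)^2(x + 2)^2, χ_{M2} = x(x + 5)^3, χ_{M3} = x(x + 5)^3, χ_{M4} = x(x + 5)^3, χ_{M5} = (x - 1)^4.

{M1}: invariant factors (x - 1)^2(x + 2)^2.

{M2, M3}: invariant factors x + 5, x(x + 5)^2.

{M4}: invariant factors x + 5, x + 5, x(x + 5).

{M5}: invariant factors x - 1, (x - 1)^3.

Matrices are similar if and only if their invariant-factor lists agree; the partition into similarity classes is {M1}, {M2, M3}, {M4}, {M5}.

4 classes: {M1}, {M2, M3}, {M4}, {M5}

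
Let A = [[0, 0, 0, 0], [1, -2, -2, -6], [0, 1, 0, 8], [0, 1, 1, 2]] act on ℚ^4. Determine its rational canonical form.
The invariant factors of A (the non-unit diagonal entries of the Smith normal form of xI - A over ℚ[x]) are x(x^3 - 4x + 2), each dividing the next. The characteristic polynomial is their product, x(x^3 - 4x + 2).

The rational canonical form is the block-diagonal matrix of companion matrices C(f_i):
R = [[0, 0, 0, 0], [1, 0, 0, -2], [0, 1, 0, 4], [0, 0, 1, 0]].

Note the characteristic polynomial does not split into linear factors over ℚ, so A has no Jordan form over ℚ; the rational canonical form exists over any field.

R = [[0, 0, 0, 0], [1, 0, 0, -2], [0, 1, 0, 4], [0, 0, 1, 0]]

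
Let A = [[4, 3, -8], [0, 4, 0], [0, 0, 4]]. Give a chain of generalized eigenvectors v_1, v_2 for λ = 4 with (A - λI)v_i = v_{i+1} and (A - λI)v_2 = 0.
v_1 = [[0, 3, 1]]^T, v_2 = [[1, 0, 0]]^T

We seek v_1 ∈ ker((A - 4I)^2) \ ker(A - 4I), then set v_{i+1} = (A - 4I) v_i.

One such chain is v_1 = [[0, 3, 1]]^T, v_2 = [[1, 0, 0]]^T. Check: (A - 4I) v_2 = [[0, 0, 0]]^T = 0.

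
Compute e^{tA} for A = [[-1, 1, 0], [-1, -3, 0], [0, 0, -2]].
A has Jordan form J = [[-2, 1, 0], [0, -2, 0], [0, 0, -2]] with A = PJP^{-1}, so e^{tA} = P e^{tJ} P^{-1}.

For a Jordan block J_k(λ), e^{tJ_k(λ)} = e^{λt} · (I + tN + t^2 N^2/2! + ... + t^{k-1} N^{k-1}/(k-1)!) where N is the nilpotent superdiagonal part.

Assembling the blocks and conjugating back gives the entries of e^{tA} as shown above.

e^{tA} = [[(t + 1)*e^{-2*t}, t*e^{-2*t}, 0], [-t*e^{-2*t}, (1 - t)*e^{-2*t}, 0], [0, 0, e^{-2*t}]]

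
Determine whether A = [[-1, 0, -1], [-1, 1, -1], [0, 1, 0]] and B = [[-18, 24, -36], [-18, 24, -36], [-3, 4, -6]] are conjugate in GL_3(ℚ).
No.

Both have characteristic polynomial x^3, but the minimal polynomial of A is x^3 while the minimal polynomial of B is x^2. The minimal polynomial is a similarity invariant, so A and B are not similar.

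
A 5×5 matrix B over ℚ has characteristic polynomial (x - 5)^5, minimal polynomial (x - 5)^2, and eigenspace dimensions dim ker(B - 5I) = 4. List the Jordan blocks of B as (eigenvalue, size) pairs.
λ = 5: algebraic multiplicity 5 (exponent in χ_B), largest block size 2 (exponent in m_B), 4 blocks (geometric multiplicity). These force block sizes [2, 1, 1, 1].

Jordan blocks: (5, 2), (5, 1), (5, 1), (5, 1)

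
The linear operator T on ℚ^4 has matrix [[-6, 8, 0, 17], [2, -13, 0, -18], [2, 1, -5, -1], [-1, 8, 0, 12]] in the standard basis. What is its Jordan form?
The characteristic polynomial is det(xI - A) = (x - 3)(x + 5)^3, so the eigenvalues are -5 (algebraic multiplicity 3), 3 (algebraic multiplicity 1).

For λ = -5: rank(A + 5I) = 3, rank((A + 5I)^2) = 2, rank((A + 5I)^3) = 1. The eigenspace has dimension 4 - 3 = 1, so there is 1 Jordan block; the rank sequence gives block sizes [3].

For λ = 3: algebraic multiplicity 1 gives one 1×1 block.

Assembling the blocks gives the Jordan form J above.

J = [[-5, 1, 0, 0], [0, -5, 1, 0], [0, 0, -5, 0], [0, 0, 0, 3]]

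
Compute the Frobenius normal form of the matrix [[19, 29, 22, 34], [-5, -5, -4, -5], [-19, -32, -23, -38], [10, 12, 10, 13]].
The invariant factors of A (the non-unit diagonal entries of the Smith normal form of xI - A over ℚ[x]) are (x - 4)(x^3 + x + 4), each dividing the next. The characteristic polynomial is their product, (x - 4)(x^3 + x + 4).

The rational canonical form is the block-diagonal matrix of companion matrices C(f_i):
R = [[0, 0, 0, 16], [1, 0, 0, 0], [0, 1, 0, -1], [0, 0, 1, 4]].

Note the characteristic polynomial does not split into linear factors over ℚ, so A has no Jordan form over ℚ; the rational canonical form exists over any field.

R = [[0, 0, 0, 16], [1, 0, 0, 0], [0, 1, 0, -1], [0, 0, 1, 4]]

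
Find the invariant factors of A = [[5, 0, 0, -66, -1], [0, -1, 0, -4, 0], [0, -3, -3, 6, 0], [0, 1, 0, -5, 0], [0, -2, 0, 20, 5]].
x + 3, (x - 5)^2(x + 3)^2

The Jordan structure of A has elementary divisors (x + 3)^2, (x + 3), (x - 5)^2. Arranging the block sizes at each eigenvalue in decreasing order and taking row products gives the invariant factors.

Invariant factors (smallest first, each dividing the next): x + 3, (x - 5)^2(x + 3)^2.

Check: the last factor (x - 5)^2(x + 3)^2 is the minimal polynomial, and the product (x - 5)^2(x + 3)^3 is the characteristic polynomial.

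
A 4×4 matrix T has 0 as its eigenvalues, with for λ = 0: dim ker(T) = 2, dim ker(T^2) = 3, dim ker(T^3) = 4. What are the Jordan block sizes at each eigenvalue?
λ = 0: successive nullity increments [2, 1, 1] count blocks of size ≥ k; block sizes are [3, 1].

Jordan blocks: (0, 3), (0, 1)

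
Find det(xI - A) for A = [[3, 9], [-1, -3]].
xI - A = [[x - 3, -9], [1, x + 3]].

Expanding det(xI - A) along the first row:
det(xI - A) = + (x - 3)·det([[x + 3]]) - (-9)·det([[1]]).

Evaluating gives χ_A(x) = x^2.

χ_A(x) = x^2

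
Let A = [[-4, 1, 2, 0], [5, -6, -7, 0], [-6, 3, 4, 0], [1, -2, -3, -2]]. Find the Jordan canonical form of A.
J = [[-2, 1, 0, 0], [0, -2, 1, 0], [0, 0, -2, 0], [0, 0, 0, -2]]

The characteristic polynomial is det(xI - A) = (x + 2)^4, so the eigenvalues are -2 (algebraic multiplicity 4).

For λ = -2: rank(A + 2I) = 2, rank((A + 2I)^2) = 1, rank((A + 2I)^3) = 0. The eigenspace has dimension 4 - 2 = 2, so there are 2 Jordan blocks; the rank sequence gives block sizes [3, 1].

Assembling the blocks gives the Jordan form J above.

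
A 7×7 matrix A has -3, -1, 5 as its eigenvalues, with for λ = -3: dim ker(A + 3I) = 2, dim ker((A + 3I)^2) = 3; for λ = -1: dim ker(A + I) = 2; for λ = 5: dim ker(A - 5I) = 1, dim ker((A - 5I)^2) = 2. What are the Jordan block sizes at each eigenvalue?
Jordan blocks: (-3, 2), (-3, 1), (-1, 1), (-1, 1), (5, 2)

λ = -3: successive nullity increments [2, 1] count blocks of size ≥ k; block sizes are [2, 1].
λ = -1: successive nullity increments [2] count blocks of size ≥ k; block sizes are [1, 1].
λ = 5: successive nullity increments [1, 1] count blocks of size ≥ k; block sizes are [2].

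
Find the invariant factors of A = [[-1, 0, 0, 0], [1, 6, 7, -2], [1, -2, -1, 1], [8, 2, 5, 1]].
(x - 2)^3(x + 1)

The Jordan structure of A has elementary divisors (x + 1), (x - 2)^3. Arranging the block sizes at each eigenvalue in decreasing order and taking row products gives the invariant factors.

Invariant factors (smallest first, each dividing the next): (x - 2)^3(x + 1).

Check: the last factor (x - 2)^3(x + 1) is the minimal polynomial, and the product (x - 2)^3(x + 1) is the characteristic polynomial.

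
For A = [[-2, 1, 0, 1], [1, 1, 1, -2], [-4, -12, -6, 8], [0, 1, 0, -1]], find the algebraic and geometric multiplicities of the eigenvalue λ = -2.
The characteristic polynomial is (x + 2)^4, so the factor x + 2 appears with exponent 4: the algebraic multiplicity is 4.

rank(A + 2I) = 2, so the eigenspace has dimension 4 - 2 = 2: the geometric multiplicity is 2.

Since 2 < 4, A is not diagonalizable.

algebraic multiplicity 4, geometric multiplicity 2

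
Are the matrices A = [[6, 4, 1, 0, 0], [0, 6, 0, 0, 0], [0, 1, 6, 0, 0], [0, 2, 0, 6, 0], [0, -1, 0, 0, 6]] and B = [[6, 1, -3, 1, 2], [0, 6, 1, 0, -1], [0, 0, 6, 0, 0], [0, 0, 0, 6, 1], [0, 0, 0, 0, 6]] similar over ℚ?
Both have characteristic polynomial (x - 6)^5 and minimal polynomial (x - 6)^3. But rank(A - 6I) = 2 for A while rank(B - 6I) = 3 for B, so the number of Jordan blocks at λ = 6 differs. A and B are not similar.

No.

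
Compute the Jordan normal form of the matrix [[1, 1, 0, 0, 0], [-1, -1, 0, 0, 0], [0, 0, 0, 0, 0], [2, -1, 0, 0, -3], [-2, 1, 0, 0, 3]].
J = [[0, 1, 0, 0, 0], [0, 0, 0, 0, 0], [0, 0, 0, 0, 0], [0, 0, 0, 0, 0], [0, 0, 0, 0, 3]]

The characteristic polynomial is det(xI - A) = x^4(x - 3), so the eigenvalues are 0 (algebraic multiplicity 4), 3 (algebraic multiplicity 1).

For λ = 0: rank(A) = 2, rank(A^2) = 1. The eigenspace has dimension 5 - 2 = 3, so there are 3 Jordan blocks; the rank sequence gives block sizes [2, 1, 1].

For λ = 3: algebraic multiplicity 1 gives one 1×1 block.

Assembling the blocks gives the Jordan form J above.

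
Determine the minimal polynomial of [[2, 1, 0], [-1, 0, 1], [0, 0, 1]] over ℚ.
The characteristic polynomial factors as (x - 1)^3. The minimal polynomial is ∏(x - λ)^{k_λ} where k_λ is the size of the largest Jordan block at λ.

For λ = 1: rank(A - I) = 2, and the largest Jordan block has size 3 (the smallest k with rank((A - I)^k) = rank((A - I)^(k+1))).

So m_A(x) = (x - 1)^3.

m_A(x) = (x - 1)^3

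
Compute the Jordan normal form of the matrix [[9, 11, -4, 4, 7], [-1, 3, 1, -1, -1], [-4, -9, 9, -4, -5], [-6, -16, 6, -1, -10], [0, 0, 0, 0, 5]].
J = [[5, 1, 0, 0, 0], [0, 5, 1, 0, 0], [0, 0, 5, 0, 0], [0, 0, 0, 5, 0], [0, 0, 0, 0, 5]]

The characteristic polynomial is det(xI - A) = (x - 5)^5, so the eigenvalues are 5 (algebraic multiplicity 5).

For λ = 5: rank(A - 5I) = 2, rank((A - 5I)^2) = 1, rank((A - 5I)^3) = 0. The eigenspace has dimension 5 - 2 = 3, so there are 3 Jordan blocks; the rank sequence gives block sizes [3, 1, 1].

Assembling the blocks gives the Jordan form J above.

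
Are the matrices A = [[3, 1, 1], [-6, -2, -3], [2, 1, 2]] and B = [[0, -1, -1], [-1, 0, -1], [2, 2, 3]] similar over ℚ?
Yes.

Two matrices over a field are similar if and only if they have the same invariant factors.

Both A and B have characteristic polynomial (x - 1)^3 and minimal polynomial (x - 1)^2. Computing further, both have invariant factors x - 1, (x - 1)^2. Hence A and B are similar.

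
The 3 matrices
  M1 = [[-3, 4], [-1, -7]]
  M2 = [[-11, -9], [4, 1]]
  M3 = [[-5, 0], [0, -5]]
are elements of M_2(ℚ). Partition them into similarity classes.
Characteristic polynomials: χ_{M1} = (x + 5)^2, χ_{M2} = (x + 5)^2, χ_{M3} = (x + 5)^2.

{M1, M2}: invariant factors (x + 5)^2.

{M3}: invariant factors x + 5, x + 5.

Matrices are similar if and only if their invariant-factor lists agree; the partition into similarity classes is {M1, M2}, {M3}.

2 classes: {M1, M2}, {M3}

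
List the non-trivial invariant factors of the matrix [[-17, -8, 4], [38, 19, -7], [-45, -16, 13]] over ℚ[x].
The Jordan structure of A has elementary divisors (x - 5)^3. Arranging the block sizes at each eigenvalue in decreasing order and taking row products gives the invariant factors.

Invariant factors (smallest first, each dividing the next): (x - 5)^3.

Check: the last factor (x - 5)^3 is the minimal polynomial, and the product (x - 5)^3 is the characteristic polynomial.

(x - 5)^3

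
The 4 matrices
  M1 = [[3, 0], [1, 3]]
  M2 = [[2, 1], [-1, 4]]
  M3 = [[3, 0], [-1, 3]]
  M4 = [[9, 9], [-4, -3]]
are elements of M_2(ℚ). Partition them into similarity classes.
Characteristic polynomials: χ_{M1} = (x - 3)^2, χ_{M2} = (x - 3)^2, χ_{M3} = (x - 3)^2, χ_{M4} = (x - 3)^2.

{M1, M2, M3, M4}: invariant factors (x - 3)^2.

Matrices are similar if and only if their invariant-factor lists agree; the partition into similarity classes is {M1, M2, M3, M4}.

1 class: {M1, M2, M3, M4}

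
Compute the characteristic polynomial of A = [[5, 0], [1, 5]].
xI - A = [[x - 5, 0], [-1, x - 5]].

Expanding det(xI - A) along the first row:
det(xI - A) = + (x - 5)·det([[x - 5]]) - (0)·det([[-1]]).

Evaluating gives χ_A(x) = x^2 - 10x + 25 = (x - 5)^2.

χ_A(x) = (x - 5)^2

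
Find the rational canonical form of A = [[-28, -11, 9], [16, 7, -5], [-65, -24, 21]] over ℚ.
R = [[0, 0, 4], [1, 0, -4], [0, 1, 0]]

The invariant factors of A (the non-unit diagonal entries of the Smith normal form of xI - A over ℚ[x]) are x^3 + 4x - 4, each dividing the next. The characteristic polynomial is their product, x^3 + 4x - 4.

The rational canonical form is the block-diagonal matrix of companion matrices C(f_i):
R = [[0, 0, 4], [1, 0, -4], [0, 1, 0]].

Note the characteristic polynomial does not split into linear factors over ℚ, so A has no Jordan form over ℚ; the rational canonical form exists over any field.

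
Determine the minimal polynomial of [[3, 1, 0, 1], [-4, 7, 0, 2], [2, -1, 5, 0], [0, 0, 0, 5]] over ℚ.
The characteristic polynomial factors as (x - 5)^4. The minimal polynomial is ∏(x - λ)^{k_λ} where k_λ is the size of the largest Jordan block at λ.

For λ = 5: rank(A - 5I) = 2, and the largest Jordan block has size 2 (the smallest k with rank((A - 5I)^k) = rank((A - 5I)^(k+1))).

So m_A(x) = (x - 5)^2.

m_A(x) = (x - 5)^2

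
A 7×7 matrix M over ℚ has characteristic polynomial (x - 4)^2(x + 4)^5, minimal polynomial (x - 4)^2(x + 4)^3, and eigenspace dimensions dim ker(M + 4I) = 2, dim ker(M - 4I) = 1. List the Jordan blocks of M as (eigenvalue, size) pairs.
Jordan blocks: (-4, 3), (-4, 2), (4, 2)

λ = -4: algebraic multiplicity 5 (exponent in χ_M), largest block size 3 (exponent in m_M), 2 blocks (geometric multiplicity). These force block sizes [3, 2].
λ = 4: algebraic multiplicity 2 (exponent in χ_M), largest block size 2 (exponent in m_M), 1 block (geometric multiplicity). This forces block sizes [2].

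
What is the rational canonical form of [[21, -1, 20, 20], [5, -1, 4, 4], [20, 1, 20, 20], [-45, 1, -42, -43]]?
The invariant factors of A (the non-unit diagonal entries of the Smith normal form of xI - A over ℚ[x]) are (x - 2)(x + 4)(x^2 + x + 2), each dividing the next. The characteristic polynomial is their product, (x - 2)(x + 4)(x^2 + x + 2).

The rational canonical form is the block-diagonal matrix of companion matrices C(f_i):
R = [[0, 0, 0, 16], [1, 0, 0, 4], [0, 1, 0, 4], [0, 0, 1, -3]].

Note the characteristic polynomial does not split into linear factors over ℚ, so A has no Jordan form over ℚ; the rational canonical form exists over any field.

R = [[0, 0, 0, 16], [1, 0, 0, 4], [0, 1, 0, 4], [0, 0, 1, -3]]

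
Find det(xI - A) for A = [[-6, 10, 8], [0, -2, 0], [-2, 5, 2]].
χ_A(x) = (x + 2)^3

xI - A = [[x + 6, -10, -8], [0, x + 2, 0], [2, -5, x - 2]].

Expanding det(xI - A) along the first row:
det(xI - A) = + (x + 6)·det([[x + 2, 0], [-5, x - 2]]) - (-10)·det([[0, 0], [2, x - 2]]) + (-8)·det([[0, x + 2], [2, -5]]).

Evaluating gives χ_A(x) = x^3 + 6x^2 + 12x + 8 = (x + 2)^3.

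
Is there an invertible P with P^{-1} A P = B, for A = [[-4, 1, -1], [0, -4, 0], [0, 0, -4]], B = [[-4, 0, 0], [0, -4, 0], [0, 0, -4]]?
No.

Both have characteristic polynomial (x + 4)^3, but the minimal polynomial of A is (x + 4)^2 while the minimal polynomial of B is x + 4. The minimal polynomial is a similarity invariant, so A and B are not similar.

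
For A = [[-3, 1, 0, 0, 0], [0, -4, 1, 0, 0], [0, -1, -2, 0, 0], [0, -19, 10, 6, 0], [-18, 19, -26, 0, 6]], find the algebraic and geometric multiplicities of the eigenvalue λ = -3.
algebraic multiplicity 3, geometric multiplicity 1

The characteristic polynomial is (x - 6)^2(x + 3)^3, so the factor x + 3 appears with exponent 3: the algebraic multiplicity is 3.

rank(A + 3I) = 4, so the eigenspace has dimension 5 - 4 = 1: the geometric multiplicity is 1.

Since 1 < 3, A is not diagonalizable.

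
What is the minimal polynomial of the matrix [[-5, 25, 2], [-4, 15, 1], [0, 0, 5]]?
The characteristic polynomial factors as (x - 5)^3. The minimal polynomial is ∏(x - λ)^{k_λ} where k_λ is the size of the largest Jordan block at λ.

For λ = 5: rank(A - 5I) = 2, and the largest Jordan block has size 3 (the smallest k with rank((A - 5I)^k) = rank((A - 5I)^(k+1))).

So m_A(x) = (x - 5)^3.

m_A(x) = (x - 5)^3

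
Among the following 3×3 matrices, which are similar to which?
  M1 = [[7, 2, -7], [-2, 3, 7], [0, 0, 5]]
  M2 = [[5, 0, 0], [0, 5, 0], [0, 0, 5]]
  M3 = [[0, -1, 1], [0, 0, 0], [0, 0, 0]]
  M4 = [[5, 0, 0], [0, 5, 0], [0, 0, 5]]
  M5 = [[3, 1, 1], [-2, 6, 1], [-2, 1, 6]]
3 classes: {M1, M5}, {M2, M4}, {M3}

Characteristic polynomials: χ_{M1} = (x - 5)^3, χ_{M2} = (x - 5)^3, χ_{M3} = x^3, χ_{M4} = (x - 5)^3, χ_{M5} = (x - 5)^3.

{M1, M5}: invariant factors x - 5, (x - 5)^2.

{M2, M4}: invariant factors x - 5, x - 5, x - 5.

{M3}: invariant factors x, x^2.

Matrices are similar if and only if their invariant-factor lists agree; the partition into similarity classes is {M1, M5}, {M2, M4}, {M3}.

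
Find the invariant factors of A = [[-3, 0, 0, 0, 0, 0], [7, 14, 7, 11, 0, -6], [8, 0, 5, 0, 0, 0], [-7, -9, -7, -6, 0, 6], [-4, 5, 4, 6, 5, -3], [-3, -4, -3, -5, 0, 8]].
The Jordan structure of A has elementary divisors (x + 3), (x - 5)^2, (x - 5), (x - 5), (x - 6). Arranging the block sizes at each eigenvalue in decreasing order and taking row products gives the invariant factors.

Invariant factors (smallest first, each dividing the next): x - 5, x - 5, (x - 6)(x - 5)^2(x + 3).

Check: the last factor (x - 6)(x - 5)^2(x + 3) is the minimal polynomial, and the product (x - 6)(x - 5)^4(x + 3) is the characteristic polynomial.

x - 5, x - 5, (x - 6)(x - 5)^2(x + 3)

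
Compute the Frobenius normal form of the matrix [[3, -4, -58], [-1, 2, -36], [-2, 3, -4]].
R = [[0, 0, -30], [1, 0, 26], [0, 1, 1]]

The invariant factors of A (the non-unit diagonal entries of the Smith normal form of xI - A over ℚ[x]) are (x - 5)(x^2 + 4x - 6), each dividing the next. The characteristic polynomial is their product, (x - 5)(x^2 + 4x - 6).

The rational canonical form is the block-diagonal matrix of companion matrices C(f_i):
R = [[0, 0, -30], [1, 0, 26], [0, 1, 1]].

Note the characteristic polynomial does not split into linear factors over ℚ, so A has no Jordan form over ℚ; the rational canonical form exists over any field.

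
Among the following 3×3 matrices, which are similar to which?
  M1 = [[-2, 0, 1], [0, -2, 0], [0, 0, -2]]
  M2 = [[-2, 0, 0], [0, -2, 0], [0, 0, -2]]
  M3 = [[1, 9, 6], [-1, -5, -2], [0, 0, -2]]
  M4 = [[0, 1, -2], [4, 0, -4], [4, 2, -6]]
Characteristic polynomials: χ_{M1} = (x + 2)^3, χ_{M2} = (x + 2)^3, χ_{M3} = (x + 2)^3, χ_{M4} = (x + 2)^3.

{M1, M3, M4}: invariant factors x + 2, (x + 2)^2.

{M2}: invariant factors x + 2, x + 2, x + 2.

Matrices are similar if and only if their invariant-factor lists agree; the partition into similarity classes is {M1, M3, M4}, {M2}.

2 classes: {M1, M3, M4}, {M2}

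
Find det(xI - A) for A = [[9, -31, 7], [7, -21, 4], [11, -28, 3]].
xI - A = [[x - 9, 31, -7], [-7, x + 21, -4], [-11, 28, x - 3]].

Expanding det(xI - A) along the first row:
det(xI - A) = + (x - 9)·det([[x + 21, -4], [28, x - 3]]) - (31)·det([[-7, -4], [-11, x - 3]]) + (-7)·det([[-7, x + 21], [-11, 28]]).

Evaluating gives χ_A(x) = x^3 + 9x^2 + 27x + 27 = (x + 3)^3.

χ_A(x) = (x + 3)^3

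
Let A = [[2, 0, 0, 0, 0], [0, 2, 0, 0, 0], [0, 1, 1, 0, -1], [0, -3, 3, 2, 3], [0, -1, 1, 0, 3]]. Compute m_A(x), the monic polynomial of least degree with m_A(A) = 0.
The characteristic polynomial factors as (x - 2)^5. The minimal polynomial is ∏(x - λ)^{k_λ} where k_λ is the size of the largest Jordan block at λ.

For λ = 2: rank(A - 2I) = 1, and the largest Jordan block has size 2 (the smallest k with rank((A - 2I)^k) = rank((A - 2I)^(k+1))).

So m_A(x) = (x - 2)^2.

m_A(x) = (x - 2)^2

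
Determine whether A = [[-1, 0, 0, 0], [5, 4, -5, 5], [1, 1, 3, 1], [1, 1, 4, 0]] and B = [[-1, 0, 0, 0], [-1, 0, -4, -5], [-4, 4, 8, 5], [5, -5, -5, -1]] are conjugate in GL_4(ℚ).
Two matrices over a field are similar if and only if they have the same invariant factors.

Both A and B have characteristic polynomial (x - 4)^2(x + 1)^2 and minimal polynomial (x - 4)^2(x + 1). Computing further, both have invariant factors x + 1, (x - 4)^2(x + 1). Hence A and B are similar.

Yes.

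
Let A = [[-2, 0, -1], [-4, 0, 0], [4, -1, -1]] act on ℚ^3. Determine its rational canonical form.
R = [[0, 0, -4], [1, 0, -6], [0, 1, -3]]

The invariant factors of A (the non-unit diagonal entries of the Smith normal form of xI - A over ℚ[x]) are (x + 1)(x^2 + 2x + 4), each dividing the next. The characteristic polynomial is their product, (x + 1)(x^2 + 2x + 4).

The rational canonical form is the block-diagonal matrix of companion matrices C(f_i):
R = [[0, 0, -4], [1, 0, -6], [0, 1, -3]].

Note the characteristic polynomial does not split into linear factors over ℚ, so A has no Jordan form over ℚ; the rational canonical form exists over any field.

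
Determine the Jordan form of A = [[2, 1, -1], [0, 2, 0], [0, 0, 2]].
The characteristic polynomial is det(xI - A) = (x - 2)^3, so the eigenvalues are 2 (algebraic multiplicity 3).

For λ = 2: rank(A - 2I) = 1, rank((A - 2I)^2) = 0. The eigenspace has dimension 3 - 1 = 2, so there are 2 Jordan blocks; the rank sequence gives block sizes [2, 1].

Assembling the blocks gives the Jordan form J above.

J = [[2, 1, 0], [0, 2, 0], [0, 0, 2]]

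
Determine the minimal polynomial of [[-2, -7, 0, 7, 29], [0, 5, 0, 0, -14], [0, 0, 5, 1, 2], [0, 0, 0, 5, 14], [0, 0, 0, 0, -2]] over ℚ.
The characteristic polynomial factors as (x - 5)^3(x + 2)^2. The minimal polynomial is ∏(x - λ)^{k_λ} where k_λ is the size of the largest Jordan block at λ.

For λ = -2: rank(A + 2I) = 4, and the largest Jordan block has size 2 (the smallest k with rank((A + 2I)^k) = rank((A + 2I)^(k+1))).
For λ = 5: rank(A - 5I) = 3, and the largest Jordan block has size 2 (the smallest k with rank((A - 5I)^k) = rank((A - 5I)^(k+1))).

So m_A(x) = (x - 5)^2(x + 2)^2.

m_A(x) = (x - 5)^2(x + 2)^2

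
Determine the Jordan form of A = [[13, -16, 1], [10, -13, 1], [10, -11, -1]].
The characteristic polynomial is det(xI - A) = (x - 3)(x + 2)^2, so the eigenvalues are -2 (algebraic multiplicity 2), 3 (algebraic multiplicity 1).

For λ = -2: rank(A + 2I) = 2, rank((A + 2I)^2) = 1. The eigenspace has dimension 3 - 2 = 1, so there is 1 Jordan block; the rank sequence gives block sizes [2].

For λ = 3: algebraic multiplicity 1 gives one 1×1 block.

Assembling the blocks gives the Jordan form J above.

J = [[-2, 1, 0], [0, -2, 0], [0, 0, 3]]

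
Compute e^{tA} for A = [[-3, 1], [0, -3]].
A has Jordan form J = [[-3, 1], [0, -3]] with A = PJP^{-1}, so e^{tA} = P e^{tJ} P^{-1}.

For a Jordan block J_k(λ), e^{tJ_k(λ)} = e^{λt} · (I + tN + t^2 N^2/2! + ... + t^{k-1} N^{k-1}/(k-1)!) where N is the nilpotent superdiagonal part.

Assembling the blocks and conjugating back gives the entries of e^{tA} as shown above.

e^{tA} = [[e^{-3*t}, t*e^{-3*t}], [0, e^{-3*t}]]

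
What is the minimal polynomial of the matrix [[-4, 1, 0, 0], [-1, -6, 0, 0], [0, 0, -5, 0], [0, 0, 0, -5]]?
The characteristic polynomial factors as (x + 5)^4. The minimal polynomial is ∏(x - λ)^{k_λ} where k_λ is the size of the largest Jordan block at λ.

For λ = -5: rank(A + 5I) = 1, and the largest Jordan block has size 2 (the smallest k with rank((A + 5I)^k) = rank((A + 5I)^(k+1))).

So m_A(x) = (x + 5)^2.

m_A(x) = (x + 5)^2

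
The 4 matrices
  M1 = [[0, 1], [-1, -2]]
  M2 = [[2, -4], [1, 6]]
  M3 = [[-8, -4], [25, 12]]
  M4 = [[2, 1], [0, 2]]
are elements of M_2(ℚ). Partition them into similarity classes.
Characteristic polynomials: χ_{M1} = (x + 1)^2, χ_{M2} = (x - 4)^2, χ_{M3} = (x - 2)^2, χ_{M4} = (x - 2)^2.

{M1}: invariant factors (x + 1)^2.

{M2}: invariant factors (x - 4)^2.

{M3, M4}: invariant factors (x - 2)^2.

Matrices are similar if and only if their invariant-factor lists agree; the partition into similarity classes is {M1}, {M2}, {M3, M4}.

3 classes: {M1}, {M2}, {M3, M4}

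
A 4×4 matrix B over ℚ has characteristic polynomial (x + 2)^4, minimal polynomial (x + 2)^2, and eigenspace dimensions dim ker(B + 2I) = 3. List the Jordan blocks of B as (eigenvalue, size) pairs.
Jordan blocks: (-2, 2), (-2, 1), (-2, 1)

λ = -2: algebraic multiplicity 4 (exponent in χ_B), largest block size 2 (exponent in m_B), 3 blocks (geometric multiplicity). These force block sizes [2, 1, 1].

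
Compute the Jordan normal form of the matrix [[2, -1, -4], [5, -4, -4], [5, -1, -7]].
The characteristic polynomial is det(xI - A) = (x + 3)^3, so the eigenvalues are -3 (algebraic multiplicity 3).

For λ = -3: rank(A + 3I) = 1, rank((A + 3I)^2) = 0. The eigenspace has dimension 3 - 1 = 2, so there are 2 Jordan blocks; the rank sequence gives block sizes [2, 1].

Assembling the blocks gives the Jordan form J above.

J = [[-3, 1, 0], [0, -3, 0], [0, 0, -3]]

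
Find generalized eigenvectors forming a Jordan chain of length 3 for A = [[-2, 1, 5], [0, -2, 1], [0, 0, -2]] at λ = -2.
We seek v_1 ∈ ker((A + 2I)^3) \ ker((A + 2I)^2), then set v_{i+1} = (A + 2I) v_i.

One such chain is v_1 = [[0, -1, 1]]^T, v_2 = [[4, 1, 0]]^T, v_3 = [[1, 0, 0]]^T. Check: (A + 2I) v_3 = [[0, 0, 0]]^T = 0.

v_1 = [[0, -1, 1]]^T, v_2 = [[4, 1, 0]]^T, v_3 = [[1, 0, 0]]^T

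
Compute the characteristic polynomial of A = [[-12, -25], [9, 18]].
xI - A = [[x + 12, 25], [-9, x - 18]].

Expanding det(xI - A) along the first row:
det(xI - A) = + (x + 12)·det([[x - 18]]) - (25)·det([[-9]]).

Evaluating gives χ_A(x) = x^2 - 6x + 9 = (x - 3)^2.

χ_A(x) = (x - 3)^2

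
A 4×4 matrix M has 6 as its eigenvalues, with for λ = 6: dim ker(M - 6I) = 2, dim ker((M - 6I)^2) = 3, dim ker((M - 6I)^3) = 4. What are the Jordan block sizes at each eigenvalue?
λ = 6: successive nullity increments [2, 1, 1] count blocks of size ≥ k; block sizes are [3, 1].

Jordan blocks: (6, 3), (6, 1)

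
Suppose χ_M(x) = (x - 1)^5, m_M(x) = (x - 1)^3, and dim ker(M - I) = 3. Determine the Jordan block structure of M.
λ = 1: algebraic multiplicity 5 (exponent in χ_M), largest block size 3 (exponent in m_M), 3 blocks (geometric multiplicity). These force block sizes [3, 1, 1].

Jordan blocks: (1, 3), (1, 1), (1, 1)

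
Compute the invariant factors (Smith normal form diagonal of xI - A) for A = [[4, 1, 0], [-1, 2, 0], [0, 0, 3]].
The Jordan structure of A has elementary divisors (x - 3)^2, (x - 3). Arranging the block sizes at each eigenvalue in decreasing order and taking row products gives the invariant factors.

Invariant factors (smallest first, each dividing the next): x - 3, (x - 3)^2.

Check: the last factor (x - 3)^2 is the minimal polynomial, and the product (x - 3)^3 is the characteristic polynomial.

x - 3, (x - 3)^2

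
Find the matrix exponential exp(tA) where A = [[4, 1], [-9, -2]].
e^{tA} = [[(3*t + 1)*e^{t}, t*e^{t}], [-9*t*e^{t}, (1 - 3*t)*e^{t}]]

A has Jordan form J = [[1, 1], [0, 1]] with A = PJP^{-1}, so e^{tA} = P e^{tJ} P^{-1}.

For a Jordan block J_k(λ), e^{tJ_k(λ)} = e^{λt} · (I + tN + t^2 N^2/2! + ... + t^{k-1} N^{k-1}/(k-1)!) where N is the nilpotent superdiagonal part.

Assembling the blocks and conjugating back gives the entries of e^{tA} as shown above.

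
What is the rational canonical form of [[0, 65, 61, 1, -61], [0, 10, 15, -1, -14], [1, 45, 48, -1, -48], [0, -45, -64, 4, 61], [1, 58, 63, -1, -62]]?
The invariant factors of A (the non-unit diagonal entries of the Smith normal form of xI - A over ℚ[x]) are (x - 4)(x + 4)(x^3 - 3x - 5), each dividing the next. The characteristic polynomial is their product, (x - 4)(x + 4)(x^3 - 3x - 5).

The rational canonical form is the block-diagonal matrix of companion matrices C(f_i):
R = [[0, 0, 0, 0, -80], [1, 0, 0, 0, -48], [0, 1, 0, 0, 5], [0, 0, 1, 0, 19], [0, 0, 0, 1, 0]].

Note the characteristic polynomial does not split into linear factors over ℚ, so A has no Jordan form over ℚ; the rational canonical form exists over any field.

R = [[0, 0, 0, 0, -80], [1, 0, 0, 0, -48], [0, 1, 0, 0, 5], [0, 0, 1, 0, 19], [0, 0, 0, 1, 0]]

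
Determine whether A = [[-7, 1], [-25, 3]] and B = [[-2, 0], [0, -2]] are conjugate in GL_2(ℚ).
Both have characteristic polynomial (x + 2)^2, but the minimal polynomial of A is (x + 2)^2 while the minimal polynomial of B is x + 2. The minimal polynomial is a similarity invariant, so A and B are not similar.

No.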